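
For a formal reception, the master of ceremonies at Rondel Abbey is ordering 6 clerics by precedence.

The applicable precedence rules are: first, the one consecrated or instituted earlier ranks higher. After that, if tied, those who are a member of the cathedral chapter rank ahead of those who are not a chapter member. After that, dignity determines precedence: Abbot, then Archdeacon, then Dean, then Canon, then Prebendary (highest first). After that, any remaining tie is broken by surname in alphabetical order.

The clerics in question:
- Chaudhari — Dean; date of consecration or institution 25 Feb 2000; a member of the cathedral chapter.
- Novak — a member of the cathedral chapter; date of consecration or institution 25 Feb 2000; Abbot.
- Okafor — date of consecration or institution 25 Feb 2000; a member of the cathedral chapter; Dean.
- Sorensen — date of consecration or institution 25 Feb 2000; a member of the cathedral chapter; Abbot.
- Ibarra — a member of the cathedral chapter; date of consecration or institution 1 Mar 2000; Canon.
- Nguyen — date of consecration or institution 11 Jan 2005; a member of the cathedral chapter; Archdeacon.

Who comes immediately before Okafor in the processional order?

Chaudhari

By date of consecration or institution (earlier first): Novak, Sorensen, Chaudhari and Okafor (each 25 Feb 2000); then Ibarra (1 Mar 2000); then Nguyen (11 Jan 2005).
Novak, Sorensen, Chaudhari and Okafor are each a member of the cathedral chapter, so the next rule applies.
Among Novak, Sorensen, Chaudhari and Okafor, by dignity: Novak and Sorensen (Abbot) before Chaudhari and Okafor (Dean).
Among Novak and Sorensen, alphabetically by surname: Novak before Sorensen.
Among Chaudhari and Okafor, alphabetically by surname: Chaudhari before Okafor.
Order: Novak, Sorensen, Chaudhari, Okafor, Ibarra, Nguyen.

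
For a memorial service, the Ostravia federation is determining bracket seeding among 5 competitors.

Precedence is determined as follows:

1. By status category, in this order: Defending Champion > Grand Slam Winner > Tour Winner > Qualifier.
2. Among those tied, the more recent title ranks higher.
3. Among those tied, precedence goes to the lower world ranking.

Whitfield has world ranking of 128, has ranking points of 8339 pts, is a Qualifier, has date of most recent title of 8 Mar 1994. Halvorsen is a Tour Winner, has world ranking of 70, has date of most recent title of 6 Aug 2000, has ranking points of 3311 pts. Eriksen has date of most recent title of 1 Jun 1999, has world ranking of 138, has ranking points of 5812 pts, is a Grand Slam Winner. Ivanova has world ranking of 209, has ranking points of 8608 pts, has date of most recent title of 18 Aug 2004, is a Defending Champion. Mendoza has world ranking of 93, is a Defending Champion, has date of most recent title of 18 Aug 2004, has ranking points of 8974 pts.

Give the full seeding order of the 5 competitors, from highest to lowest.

Mendoza, Ivanova, Eriksen, Halvorsen, Whitfield

By status category: Mendoza and Ivanova (Defending Champion); then Eriksen (Grand Slam Winner); then Halvorsen (Tour Winner); then Whitfield (Qualifier).
Mendoza and Ivanova both have date of most recent title 18 Aug 2004, so the next rule applies.
Among Mendoza and Ivanova, by world ranking (lower first): Mendoza (93) before Ivanova (209).
Full order: Mendoza, Ivanova, Eriksen, Halvorsen, Whitfield.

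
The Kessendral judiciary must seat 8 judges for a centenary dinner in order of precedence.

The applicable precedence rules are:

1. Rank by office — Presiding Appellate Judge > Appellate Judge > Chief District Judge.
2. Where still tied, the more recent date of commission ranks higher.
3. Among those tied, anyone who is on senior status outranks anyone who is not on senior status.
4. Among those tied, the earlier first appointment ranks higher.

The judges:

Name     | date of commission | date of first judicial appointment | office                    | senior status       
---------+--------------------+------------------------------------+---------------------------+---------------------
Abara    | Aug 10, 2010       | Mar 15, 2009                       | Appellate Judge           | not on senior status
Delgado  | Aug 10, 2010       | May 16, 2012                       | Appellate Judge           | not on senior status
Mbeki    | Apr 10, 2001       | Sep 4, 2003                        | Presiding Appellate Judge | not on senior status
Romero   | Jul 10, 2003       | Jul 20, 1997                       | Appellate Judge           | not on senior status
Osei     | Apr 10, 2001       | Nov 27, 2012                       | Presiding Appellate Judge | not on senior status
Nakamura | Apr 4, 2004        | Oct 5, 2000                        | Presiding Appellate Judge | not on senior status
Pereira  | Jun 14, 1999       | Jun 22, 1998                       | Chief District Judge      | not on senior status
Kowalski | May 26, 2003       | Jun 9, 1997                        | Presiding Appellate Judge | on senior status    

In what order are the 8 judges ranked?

By office: Nakamura, Kowalski, Mbeki and Osei (Presiding Appellate Judge); then Abara, Delgado and Romero (Appellate Judge); then Pereira (Chief District Judge).
Among Nakamura, Kowalski, Mbeki and Osei, by date of commission (later first): Nakamura (Apr 4, 2004) before Kowalski (May 26, 2003) before Mbeki and Osei (Apr 10, 2001).
Mbeki and Osei are each not on senior status, so the next rule applies.
Among Mbeki and Osei, by date of first judicial appointment (earlier first): Mbeki (Sep 4, 2003) before Osei (Nov 27, 2012).
Among Abara, Delgado and Romero, by date of commission (later first): Abara and Delgado (Aug 10, 2010) before Romero (Jul 10, 2003).
Abara and Delgado are each not on senior status, so the next rule applies.
Among Abara and Delgado, by date of first judicial appointment (earlier first): Abara (Mar 15, 2009) before Delgado (May 16, 2012).
Full order: Nakamura, Kowalski, Mbeki, Osei, Abara, Delgado, Romero, Pereira.

Nakamura, Kowalski, Mbeki, Osei, Abara, Delgado, Romero, Pereira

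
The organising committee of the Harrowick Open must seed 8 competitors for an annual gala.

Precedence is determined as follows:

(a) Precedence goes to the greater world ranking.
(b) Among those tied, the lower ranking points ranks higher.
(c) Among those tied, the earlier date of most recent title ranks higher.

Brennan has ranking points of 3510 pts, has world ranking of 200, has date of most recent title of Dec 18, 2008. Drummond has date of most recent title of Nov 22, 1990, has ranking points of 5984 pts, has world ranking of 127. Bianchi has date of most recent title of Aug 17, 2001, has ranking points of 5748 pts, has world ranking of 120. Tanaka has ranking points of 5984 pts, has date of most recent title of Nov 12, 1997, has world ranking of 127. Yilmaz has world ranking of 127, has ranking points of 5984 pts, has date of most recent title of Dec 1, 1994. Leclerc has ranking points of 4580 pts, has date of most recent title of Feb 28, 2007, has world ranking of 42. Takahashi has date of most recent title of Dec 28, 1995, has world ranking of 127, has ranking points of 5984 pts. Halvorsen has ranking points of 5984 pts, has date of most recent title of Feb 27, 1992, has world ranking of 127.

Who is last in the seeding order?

Leclerc

By world ranking (higher first): Brennan (200); then Drummond, Halvorsen, Yilmaz, Takahashi and Tanaka (each 127); then Bianchi (120); then Leclerc (42).
Drummond, Halvorsen, Yilmaz, Takahashi and Tanaka all have ranking points 5984 pts, so the next rule applies.
Among Drummond, Halvorsen, Yilmaz, Takahashi and Tanaka, by date of most recent title (earlier first): Drummond (Nov 22, 1990) before Halvorsen (Feb 27, 1992) before Yilmaz (Dec 1, 1994) before Takahashi (Dec 28, 1995) before Tanaka (Nov 12, 1997).
Order: Brennan, Drummond, Halvorsen, Yilmaz, Takahashi, Tanaka, Bianchi, Leclerc.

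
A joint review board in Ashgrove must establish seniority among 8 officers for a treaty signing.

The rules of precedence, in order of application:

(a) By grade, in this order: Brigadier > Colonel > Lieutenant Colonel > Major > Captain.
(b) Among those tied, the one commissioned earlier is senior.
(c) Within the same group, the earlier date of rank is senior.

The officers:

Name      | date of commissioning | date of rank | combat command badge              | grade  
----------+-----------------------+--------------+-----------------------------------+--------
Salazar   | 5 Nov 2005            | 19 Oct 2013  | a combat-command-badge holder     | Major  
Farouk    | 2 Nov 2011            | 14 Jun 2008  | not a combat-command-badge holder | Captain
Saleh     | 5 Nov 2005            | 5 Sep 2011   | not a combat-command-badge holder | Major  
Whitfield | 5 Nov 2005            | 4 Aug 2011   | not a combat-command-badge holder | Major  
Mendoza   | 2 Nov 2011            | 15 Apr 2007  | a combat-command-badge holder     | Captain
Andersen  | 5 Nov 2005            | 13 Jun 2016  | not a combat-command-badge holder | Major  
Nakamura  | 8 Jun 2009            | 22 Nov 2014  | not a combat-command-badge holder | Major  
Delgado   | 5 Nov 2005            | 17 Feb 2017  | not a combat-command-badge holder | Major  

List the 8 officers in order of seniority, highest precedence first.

By grade: Whitfield, Saleh, Salazar, Andersen, Delgado and Nakamura (Major); then Mendoza and Farouk (Captain).
Among Whitfield, Saleh, Salazar, Andersen, Delgado and Nakamura, by date of commissioning (earlier first): Whitfield, Saleh, Salazar, Andersen and Delgado (5 Nov 2005) before Nakamura (8 Jun 2009).
Among Whitfield, Saleh, Salazar, Andersen and Delgado, by date of rank (earlier first): Whitfield (4 Aug 2011) before Saleh (5 Sep 2011) before Salazar (19 Oct 2013) before Andersen (13 Jun 2016) before Delgado (17 Feb 2017).
Mendoza and Farouk both have date of commissioning 2 Nov 2011, so the next rule applies.
Among Mendoza and Farouk, by date of rank (earlier first): Mendoza (15 Apr 2007) before Farouk (14 Jun 2008).
Full order: Whitfield, Saleh, Salazar, Andersen, Delgado, Nakamura, Mendoza, Farouk.

Whitfield, Saleh, Salazar, Andersen, Delgado, Nakamura, Mendoza, Farouk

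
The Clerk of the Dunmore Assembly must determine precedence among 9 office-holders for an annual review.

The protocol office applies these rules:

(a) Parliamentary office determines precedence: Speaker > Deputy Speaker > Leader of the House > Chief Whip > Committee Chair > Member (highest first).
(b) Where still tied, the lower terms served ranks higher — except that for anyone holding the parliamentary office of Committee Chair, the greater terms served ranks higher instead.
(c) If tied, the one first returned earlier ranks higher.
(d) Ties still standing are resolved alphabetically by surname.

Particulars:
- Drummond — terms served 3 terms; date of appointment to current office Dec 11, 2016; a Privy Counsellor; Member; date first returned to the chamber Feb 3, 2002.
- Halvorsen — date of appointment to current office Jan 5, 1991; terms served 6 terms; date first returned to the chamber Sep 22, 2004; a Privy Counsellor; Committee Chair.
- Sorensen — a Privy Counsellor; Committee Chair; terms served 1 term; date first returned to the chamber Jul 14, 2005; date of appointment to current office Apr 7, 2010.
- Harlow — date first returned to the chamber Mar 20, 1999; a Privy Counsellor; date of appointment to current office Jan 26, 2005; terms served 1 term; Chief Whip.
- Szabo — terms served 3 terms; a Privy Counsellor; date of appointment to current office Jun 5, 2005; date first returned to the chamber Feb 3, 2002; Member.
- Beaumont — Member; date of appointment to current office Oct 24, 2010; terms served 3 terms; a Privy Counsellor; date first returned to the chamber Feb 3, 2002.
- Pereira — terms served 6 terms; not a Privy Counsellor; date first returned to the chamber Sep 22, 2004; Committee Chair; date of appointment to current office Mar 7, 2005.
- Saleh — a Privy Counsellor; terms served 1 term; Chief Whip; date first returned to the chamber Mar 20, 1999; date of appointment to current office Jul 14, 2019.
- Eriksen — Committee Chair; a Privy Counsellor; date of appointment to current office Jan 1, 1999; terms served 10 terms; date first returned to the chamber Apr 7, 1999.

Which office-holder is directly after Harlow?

By parliamentary office: Harlow and Saleh (Chief Whip); then Eriksen, Halvorsen, Pereira and Sorensen (Committee Chair); then Beaumont, Drummond and Szabo (Member).
Harlow and Saleh both have terms served 1 term, so the next rule applies.
Harlow and Saleh both have date first returned to the chamber Mar 20, 1999, so the next rule applies.
Among Harlow and Saleh, alphabetically by surname: Harlow before Saleh.
Among Eriksen, Halvorsen, Pereira and Sorensen, by terms served (higher first) (reversed rule for this group): Eriksen (10 terms) before Halvorsen and Pereira (6 terms) before Sorensen (1 term).
Halvorsen and Pereira both have date first returned to the chamber Sep 22, 2004, so the next rule applies.
Among Halvorsen and Pereira, alphabetically by surname: Halvorsen before Pereira.
Beaumont, Drummond and Szabo all have terms served 3 terms, so the next rule applies.
Beaumont, Drummond and Szabo all have date first returned to the chamber Feb 3, 2002, so the next rule applies.
Among Beaumont, Drummond and Szabo, alphabetically by surname: Beaumont before Drummond before Szabo.
Order: Harlow, Saleh, Eriksen, Halvorsen, Pereira, Sorensen, Beaumont, Drummond, Szabo.

Saleh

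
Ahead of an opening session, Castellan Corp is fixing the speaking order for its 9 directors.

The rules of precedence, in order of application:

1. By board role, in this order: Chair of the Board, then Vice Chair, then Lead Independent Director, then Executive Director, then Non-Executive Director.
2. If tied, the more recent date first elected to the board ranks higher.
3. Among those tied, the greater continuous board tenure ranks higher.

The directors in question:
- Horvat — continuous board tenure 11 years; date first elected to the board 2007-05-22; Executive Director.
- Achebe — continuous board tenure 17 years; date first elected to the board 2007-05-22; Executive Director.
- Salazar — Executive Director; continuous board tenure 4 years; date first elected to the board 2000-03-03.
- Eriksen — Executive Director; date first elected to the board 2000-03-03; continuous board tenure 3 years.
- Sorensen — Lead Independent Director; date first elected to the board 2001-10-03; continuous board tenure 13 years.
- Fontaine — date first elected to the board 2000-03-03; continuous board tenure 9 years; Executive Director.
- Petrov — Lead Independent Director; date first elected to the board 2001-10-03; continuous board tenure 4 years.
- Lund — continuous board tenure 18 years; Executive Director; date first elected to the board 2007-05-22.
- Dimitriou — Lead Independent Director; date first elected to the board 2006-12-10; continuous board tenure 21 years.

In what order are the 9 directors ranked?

Dimitriou, Sorensen, Petrov, Lund, Achebe, Horvat, Fontaine, Salazar, Eriksen

By board role: Dimitriou, Sorensen and Petrov (Lead Independent Director); then Lund, Achebe, Horvat, Fontaine, Salazar and Eriksen (Executive Director).
Among Dimitriou, Sorensen and Petrov, by date first elected to the board (later first): Dimitriou (2006-12-10) before Sorensen and Petrov (2001-10-03).
Among Sorensen and Petrov, by continuous board tenure (higher first): Sorensen (13 years) before Petrov (4 years).
Among Lund, Achebe, Horvat, Fontaine, Salazar and Eriksen, by date first elected to the board (later first): Lund, Achebe and Horvat (2007-05-22) before Fontaine, Salazar and Eriksen (2000-03-03).
Among Lund, Achebe and Horvat, by continuous board tenure (higher first): Lund (18 years) before Achebe (17 years) before Horvat (11 years).
Among Fontaine, Salazar and Eriksen, by continuous board tenure (higher first): Fontaine (9 years) before Salazar (4 years) before Eriksen (3 years).
Full order: Dimitriou, Sorensen, Petrov, Lund, Achebe, Horvat, Fontaine, Salazar, Eriksen.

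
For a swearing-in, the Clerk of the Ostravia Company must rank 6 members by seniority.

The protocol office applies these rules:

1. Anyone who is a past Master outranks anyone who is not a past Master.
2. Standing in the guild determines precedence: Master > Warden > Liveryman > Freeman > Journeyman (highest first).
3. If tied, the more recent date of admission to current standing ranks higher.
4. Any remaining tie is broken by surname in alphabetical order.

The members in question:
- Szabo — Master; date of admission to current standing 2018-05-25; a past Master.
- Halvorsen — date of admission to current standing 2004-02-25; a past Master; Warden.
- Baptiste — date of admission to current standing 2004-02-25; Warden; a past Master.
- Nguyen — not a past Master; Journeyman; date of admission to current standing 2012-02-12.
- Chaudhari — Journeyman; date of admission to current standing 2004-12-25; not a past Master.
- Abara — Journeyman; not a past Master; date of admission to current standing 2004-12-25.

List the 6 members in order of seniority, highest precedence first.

Szabo, Baptiste, Halvorsen, Nguyen, Abara, Chaudhari

By the first rule: Szabo, Baptiste and Halvorsen (each a past Master); then Nguyen, Abara and Chaudhari (each not a past Master).
Among Szabo, Baptiste and Halvorsen, by standing in the guild: Szabo (Master) before Baptiste and Halvorsen (Warden).
Baptiste and Halvorsen both have date of admission to current standing 2004-02-25, so the next rule applies.
Among Baptiste and Halvorsen, alphabetically by surname: Baptiste before Halvorsen.
Nguyen, Abara and Chaudhari are each Journeyman, so the next rule applies.
Among Nguyen, Abara and Chaudhari, by date of admission to current standing (later first): Nguyen (2012-02-12) before Abara and Chaudhari (2004-12-25).
Among Abara and Chaudhari, alphabetically by surname: Abara before Chaudhari.
Full order: Szabo, Baptiste, Halvorsen, Nguyen, Abara, Chaudhari.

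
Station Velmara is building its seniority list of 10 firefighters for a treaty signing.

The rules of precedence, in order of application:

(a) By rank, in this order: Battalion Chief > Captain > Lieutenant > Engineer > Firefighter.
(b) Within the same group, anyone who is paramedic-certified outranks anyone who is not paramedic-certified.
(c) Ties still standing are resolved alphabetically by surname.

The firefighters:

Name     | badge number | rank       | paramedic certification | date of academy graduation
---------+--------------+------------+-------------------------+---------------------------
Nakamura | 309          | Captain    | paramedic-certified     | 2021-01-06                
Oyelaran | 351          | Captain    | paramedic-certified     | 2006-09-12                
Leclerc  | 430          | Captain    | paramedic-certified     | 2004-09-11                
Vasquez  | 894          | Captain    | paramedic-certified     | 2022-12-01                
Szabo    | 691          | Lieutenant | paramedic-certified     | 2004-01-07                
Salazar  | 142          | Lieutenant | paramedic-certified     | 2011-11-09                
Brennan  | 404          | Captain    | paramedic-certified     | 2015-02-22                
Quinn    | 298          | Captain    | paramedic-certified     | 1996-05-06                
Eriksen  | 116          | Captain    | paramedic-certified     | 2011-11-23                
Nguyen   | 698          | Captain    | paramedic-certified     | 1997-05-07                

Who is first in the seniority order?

Brennan

By rank: Brennan, Eriksen, Leclerc, Nakamura, Nguyen, Oyelaran, Quinn and Vasquez (Captain); then Salazar and Szabo (Lieutenant).
Brennan, Eriksen, Leclerc, Nakamura, Nguyen, Oyelaran, Quinn and Vasquez are each paramedic-certified, so the next rule applies.
Among Brennan, Eriksen, Leclerc, Nakamura, Nguyen, Oyelaran, Quinn and Vasquez, alphabetically by surname: Brennan before Eriksen before Leclerc before Nakamura before Nguyen before Oyelaran before Quinn before Vasquez.
Salazar and Szabo are each paramedic-certified, so the next rule applies.
Among Salazar and Szabo, alphabetically by surname: Salazar before Szabo.
Order: Brennan, Eriksen, Leclerc, Nakamura, Nguyen, Oyelaran, Quinn, Vasquez, Salazar, Szabo.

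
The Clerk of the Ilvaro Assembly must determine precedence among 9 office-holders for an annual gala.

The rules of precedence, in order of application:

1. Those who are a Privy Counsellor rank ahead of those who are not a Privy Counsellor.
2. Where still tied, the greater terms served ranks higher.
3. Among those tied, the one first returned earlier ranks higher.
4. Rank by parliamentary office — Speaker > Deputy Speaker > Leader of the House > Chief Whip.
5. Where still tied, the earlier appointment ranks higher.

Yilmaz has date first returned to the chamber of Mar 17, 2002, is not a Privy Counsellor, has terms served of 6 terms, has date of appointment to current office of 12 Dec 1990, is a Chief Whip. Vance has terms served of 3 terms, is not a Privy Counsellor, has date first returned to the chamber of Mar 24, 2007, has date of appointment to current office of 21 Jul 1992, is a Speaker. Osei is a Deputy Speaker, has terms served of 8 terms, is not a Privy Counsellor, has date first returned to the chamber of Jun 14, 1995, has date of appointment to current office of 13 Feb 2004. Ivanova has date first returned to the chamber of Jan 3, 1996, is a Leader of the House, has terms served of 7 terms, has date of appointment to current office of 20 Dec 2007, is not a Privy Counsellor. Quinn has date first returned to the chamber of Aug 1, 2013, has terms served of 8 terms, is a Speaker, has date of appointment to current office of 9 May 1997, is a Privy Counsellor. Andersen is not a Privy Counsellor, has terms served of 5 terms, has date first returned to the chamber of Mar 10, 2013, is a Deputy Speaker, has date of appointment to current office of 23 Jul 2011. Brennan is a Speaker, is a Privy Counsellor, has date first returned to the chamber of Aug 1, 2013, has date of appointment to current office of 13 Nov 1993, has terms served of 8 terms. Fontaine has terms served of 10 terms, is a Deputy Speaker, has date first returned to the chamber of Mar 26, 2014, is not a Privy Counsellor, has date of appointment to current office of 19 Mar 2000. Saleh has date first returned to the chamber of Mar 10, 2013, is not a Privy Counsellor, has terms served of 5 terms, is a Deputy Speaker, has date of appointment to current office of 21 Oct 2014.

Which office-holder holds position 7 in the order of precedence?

By the first rule: Brennan and Quinn (both a Privy Counsellor); then Fontaine, Osei, Ivanova, Yilmaz, Andersen, Saleh and Vance (each not a Privy Counsellor).
Brennan and Quinn both have terms served 8 terms, so the next rule applies.
Brennan and Quinn both have date first returned to the chamber Aug 1, 2013, so the next rule applies.
Brennan and Quinn are each Speaker, so the next rule applies.
Among Brennan and Quinn, by date of appointment to current office (earlier first): Brennan (13 Nov 1993) before Quinn (9 May 1997).
Among Fontaine, Osei, Ivanova, Yilmaz, Andersen, Saleh and Vance, by terms served (higher first): Fontaine (10 terms) before Osei (8 terms) before Ivanova (7 terms) before Yilmaz (6 terms) before Andersen and Saleh (5 terms) before Vance (3 terms).
Andersen and Saleh both have date first returned to the chamber Mar 10, 2013, so the next rule applies.
Andersen and Saleh are each Deputy Speaker, so the next rule applies.
Among Andersen and Saleh, by date of appointment to current office (earlier first): Andersen (23 Jul 2011) before Saleh (21 Oct 2014).
Order: Brennan, Quinn, Fontaine, Osei, Ivanova, Yilmaz, Andersen, Saleh, Vance.

Andersen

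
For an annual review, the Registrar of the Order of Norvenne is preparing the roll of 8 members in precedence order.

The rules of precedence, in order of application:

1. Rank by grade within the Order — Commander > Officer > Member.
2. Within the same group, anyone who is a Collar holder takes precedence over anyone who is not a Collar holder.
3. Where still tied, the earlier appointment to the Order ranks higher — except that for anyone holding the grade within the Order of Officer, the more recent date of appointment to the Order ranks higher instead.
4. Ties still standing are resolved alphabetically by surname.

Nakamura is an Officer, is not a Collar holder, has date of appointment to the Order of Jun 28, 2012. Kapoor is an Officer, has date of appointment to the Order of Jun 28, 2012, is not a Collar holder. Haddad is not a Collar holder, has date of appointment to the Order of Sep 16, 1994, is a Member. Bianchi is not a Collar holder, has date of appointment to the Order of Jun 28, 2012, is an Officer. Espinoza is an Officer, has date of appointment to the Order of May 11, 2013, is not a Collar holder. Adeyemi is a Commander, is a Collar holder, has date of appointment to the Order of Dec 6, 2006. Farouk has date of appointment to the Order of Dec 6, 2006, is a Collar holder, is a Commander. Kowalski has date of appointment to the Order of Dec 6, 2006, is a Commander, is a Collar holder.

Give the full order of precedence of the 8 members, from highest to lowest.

Adeyemi, Farouk, Kowalski, Espinoza, Bianchi, Kapoor, Nakamura, Haddad

By grade within the Order: Adeyemi, Farouk and Kowalski (Commander); then Espinoza, Bianchi, Kapoor and Nakamura (Officer); then Haddad (Member).
Adeyemi, Farouk and Kowalski are each a Collar holder, so the next rule applies.
Adeyemi, Farouk and Kowalski all have date of appointment to the Order Dec 6, 2006, so the next rule applies.
Among Adeyemi, Farouk and Kowalski, alphabetically by surname: Adeyemi before Farouk before Kowalski.
Espinoza, Bianchi, Kapoor and Nakamura are each not a Collar holder, so the next rule applies.
Among Espinoza, Bianchi, Kapoor and Nakamura, by date of appointment to the Order (later first) (reversed rule for this group): Espinoza (May 11, 2013) before Bianchi, Kapoor and Nakamura (Jun 28, 2012).
Among Bianchi, Kapoor and Nakamura, alphabetically by surname: Bianchi before Kapoor before Nakamura.
Full order: Adeyemi, Farouk, Kowalski, Espinoza, Bianchi, Kapoor, Nakamura, Haddad.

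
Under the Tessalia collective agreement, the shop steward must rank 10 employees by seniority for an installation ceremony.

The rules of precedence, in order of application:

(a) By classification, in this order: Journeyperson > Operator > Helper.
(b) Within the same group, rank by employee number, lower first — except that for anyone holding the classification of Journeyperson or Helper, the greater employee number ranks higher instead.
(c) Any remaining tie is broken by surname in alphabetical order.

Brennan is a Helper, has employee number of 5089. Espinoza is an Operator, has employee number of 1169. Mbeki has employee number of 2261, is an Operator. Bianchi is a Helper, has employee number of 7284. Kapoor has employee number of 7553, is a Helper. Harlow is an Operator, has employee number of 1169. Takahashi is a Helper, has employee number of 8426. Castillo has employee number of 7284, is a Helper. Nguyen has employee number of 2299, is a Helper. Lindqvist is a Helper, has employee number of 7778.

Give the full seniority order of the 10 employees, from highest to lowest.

By classification: Espinoza, Harlow and Mbeki (Operator); then Takahashi, Lindqvist, Kapoor, Bianchi, Castillo, Brennan and Nguyen (Helper).
Among Espinoza, Harlow and Mbeki, by employee number (lower first): Espinoza and Harlow (1169) before Mbeki (2261).
Among Espinoza and Harlow, alphabetically by surname: Espinoza before Harlow.
Among Takahashi, Lindqvist, Kapoor, Bianchi, Castillo, Brennan and Nguyen, by employee number (higher first) (reversed rule for this group): Takahashi (8426) before Lindqvist (7778) before Kapoor (7553) before Bianchi and Castillo (7284) before Brennan (5089) before Nguyen (2299).
Among Bianchi and Castillo, alphabetically by surname: Bianchi before Castillo.
Full order: Espinoza, Harlow, Mbeki, Takahashi, Lindqvist, Kapoor, Bianchi, Castillo, Brennan, Nguyen.

Espinoza, Harlow, Mbeki, Takahashi, Lindqvist, Kapoor, Bianchi, Castillo, Brennan, Nguyen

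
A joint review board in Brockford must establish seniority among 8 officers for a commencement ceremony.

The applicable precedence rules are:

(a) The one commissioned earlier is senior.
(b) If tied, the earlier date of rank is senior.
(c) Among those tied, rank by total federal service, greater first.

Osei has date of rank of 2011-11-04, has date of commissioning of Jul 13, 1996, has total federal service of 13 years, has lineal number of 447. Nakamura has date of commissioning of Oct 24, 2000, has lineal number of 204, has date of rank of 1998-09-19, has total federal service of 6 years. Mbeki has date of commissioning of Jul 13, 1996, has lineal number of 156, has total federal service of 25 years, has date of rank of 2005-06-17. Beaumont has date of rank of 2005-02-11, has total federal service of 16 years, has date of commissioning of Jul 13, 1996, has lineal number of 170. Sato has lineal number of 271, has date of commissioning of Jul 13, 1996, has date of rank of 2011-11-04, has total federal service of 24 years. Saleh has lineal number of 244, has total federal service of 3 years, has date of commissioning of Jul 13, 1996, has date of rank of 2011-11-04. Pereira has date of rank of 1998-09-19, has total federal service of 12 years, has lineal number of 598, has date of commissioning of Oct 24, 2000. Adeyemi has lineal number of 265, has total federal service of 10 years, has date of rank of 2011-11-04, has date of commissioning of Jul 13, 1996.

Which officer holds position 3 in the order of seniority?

By date of commissioning (earlier first): Beaumont, Mbeki, Sato, Osei, Adeyemi and Saleh (each Jul 13, 1996); then Pereira and Nakamura (both Oct 24, 2000).
Among Beaumont, Mbeki, Sato, Osei, Adeyemi and Saleh, by date of rank (earlier first): Beaumont (2005-02-11) before Mbeki (2005-06-17) before Sato, Osei, Adeyemi and Saleh (2011-11-04).
Among Sato, Osei, Adeyemi and Saleh, by total federal service (higher first): Sato (24 years) before Osei (13 years) before Adeyemi (10 years) before Saleh (3 years).
Pereira and Nakamura both have date of rank 1998-09-19, so the next rule applies.
Among Pereira and Nakamura, by total federal service (higher first): Pereira (12 years) before Nakamura (6 years).
Order: Beaumont, Mbeki, Sato, Osei, Adeyemi, Saleh, Pereira, Nakamura.

Sato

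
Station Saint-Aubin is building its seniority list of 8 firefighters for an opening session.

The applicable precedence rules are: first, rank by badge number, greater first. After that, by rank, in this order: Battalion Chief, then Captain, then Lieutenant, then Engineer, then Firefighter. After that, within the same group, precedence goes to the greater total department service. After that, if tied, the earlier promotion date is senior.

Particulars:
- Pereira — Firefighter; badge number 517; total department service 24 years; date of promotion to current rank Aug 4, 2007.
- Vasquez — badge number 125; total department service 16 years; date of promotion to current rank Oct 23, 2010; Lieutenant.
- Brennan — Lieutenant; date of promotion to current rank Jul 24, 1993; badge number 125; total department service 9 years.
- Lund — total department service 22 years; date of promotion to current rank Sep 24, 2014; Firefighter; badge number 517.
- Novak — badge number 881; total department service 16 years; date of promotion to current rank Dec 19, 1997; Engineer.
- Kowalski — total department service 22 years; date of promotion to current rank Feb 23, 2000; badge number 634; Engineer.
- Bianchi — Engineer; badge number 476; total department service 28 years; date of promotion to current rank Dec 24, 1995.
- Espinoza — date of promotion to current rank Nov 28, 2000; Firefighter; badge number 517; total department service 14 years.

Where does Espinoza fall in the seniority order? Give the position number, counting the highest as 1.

5

By badge number (higher first): Novak (881); then Kowalski (634); then Pereira, Lund and Espinoza (each 517); then Bianchi (476); then Vasquez and Brennan (both 125).
Pereira, Lund and Espinoza are each Firefighter, so the next rule applies.
Among Pereira, Lund and Espinoza, by total department service (higher first): Pereira (24 years) before Lund (22 years) before Espinoza (14 years).
Vasquez and Brennan are each Lieutenant, so the next rule applies.
Among Vasquez and Brennan, by total department service (higher first): Vasquez (16 years) before Brennan (9 years).
Order: Novak, Kowalski, Pereira, Lund, Espinoza, Bianchi, Vasquez, Brennan. So position 5.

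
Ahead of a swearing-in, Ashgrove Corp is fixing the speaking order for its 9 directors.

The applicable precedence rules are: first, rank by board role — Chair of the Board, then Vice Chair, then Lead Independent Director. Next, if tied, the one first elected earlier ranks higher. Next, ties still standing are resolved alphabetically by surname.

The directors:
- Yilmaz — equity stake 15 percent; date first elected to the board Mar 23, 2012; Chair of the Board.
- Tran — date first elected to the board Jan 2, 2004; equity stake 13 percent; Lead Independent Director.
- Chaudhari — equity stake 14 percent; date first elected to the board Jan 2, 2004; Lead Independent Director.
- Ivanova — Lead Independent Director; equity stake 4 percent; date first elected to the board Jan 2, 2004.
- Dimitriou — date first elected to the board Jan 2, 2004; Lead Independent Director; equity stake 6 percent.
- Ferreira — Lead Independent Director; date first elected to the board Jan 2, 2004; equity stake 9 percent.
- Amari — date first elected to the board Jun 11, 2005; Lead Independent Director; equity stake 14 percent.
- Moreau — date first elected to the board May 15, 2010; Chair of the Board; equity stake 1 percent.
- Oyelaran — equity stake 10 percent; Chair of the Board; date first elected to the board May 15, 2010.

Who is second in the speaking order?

Oyelaran

By board role: Moreau, Oyelaran and Yilmaz (Chair of the Board); then Chaudhari, Dimitriou, Ferreira, Ivanova, Tran and Amari (Lead Independent Director).
Among Moreau, Oyelaran and Yilmaz, by date first elected to the board (earlier first): Moreau and Oyelaran (May 15, 2010) before Yilmaz (Mar 23, 2012).
Among Moreau and Oyelaran, alphabetically by surname: Moreau before Oyelaran.
Among Chaudhari, Dimitriou, Ferreira, Ivanova, Tran and Amari, by date first elected to the board (earlier first): Chaudhari, Dimitriou, Ferreira, Ivanova and Tran (Jan 2, 2004) before Amari (Jun 11, 2005).
Among Chaudhari, Dimitriou, Ferreira, Ivanova and Tran, alphabetically by surname: Chaudhari before Dimitriou before Ferreira before Ivanova before Tran.
Order: Moreau, Oyelaran, Yilmaz, Chaudhari, Dimitriou, Ferreira, Ivanova, Tran, Amari.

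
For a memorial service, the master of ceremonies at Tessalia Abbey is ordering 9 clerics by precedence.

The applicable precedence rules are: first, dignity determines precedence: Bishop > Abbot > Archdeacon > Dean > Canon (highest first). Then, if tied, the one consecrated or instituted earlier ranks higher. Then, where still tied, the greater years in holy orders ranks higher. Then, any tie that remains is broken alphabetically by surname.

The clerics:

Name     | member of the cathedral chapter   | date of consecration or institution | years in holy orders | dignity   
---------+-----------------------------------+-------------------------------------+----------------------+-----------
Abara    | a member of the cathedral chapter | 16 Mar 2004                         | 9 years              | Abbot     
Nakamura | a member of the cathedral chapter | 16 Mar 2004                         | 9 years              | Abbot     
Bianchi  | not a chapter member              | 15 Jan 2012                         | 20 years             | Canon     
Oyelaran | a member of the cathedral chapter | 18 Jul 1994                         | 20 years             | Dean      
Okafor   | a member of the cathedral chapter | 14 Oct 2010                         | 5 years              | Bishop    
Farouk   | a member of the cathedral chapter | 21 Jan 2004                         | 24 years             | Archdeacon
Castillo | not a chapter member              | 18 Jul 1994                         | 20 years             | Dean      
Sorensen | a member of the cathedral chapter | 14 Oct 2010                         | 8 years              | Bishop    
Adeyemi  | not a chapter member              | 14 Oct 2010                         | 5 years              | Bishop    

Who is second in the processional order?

By dignity: Sorensen, Adeyemi and Okafor (Bishop); then Abara and Nakamura (Abbot); then Farouk (Archdeacon); then Castillo and Oyelaran (Dean); then Bianchi (Canon).
Sorensen, Adeyemi and Okafor all have date of consecration or institution 14 Oct 2010, so the next rule applies.
Among Sorensen, Adeyemi and Okafor, by years in holy orders (higher first): Sorensen (8 years) before Adeyemi and Okafor (5 years).
Among Adeyemi and Okafor, alphabetically by surname: Adeyemi before Okafor.
Abara and Nakamura both have date of consecration or institution 16 Mar 2004, so the next rule applies.
Abara and Nakamura both have years in holy orders 9 years, so the next rule applies.
Among Abara and Nakamura, alphabetically by surname: Abara before Nakamura.
Castillo and Oyelaran both have date of consecration or institution 18 Jul 1994, so the next rule applies.
Castillo and Oyelaran both have years in holy orders 20 years, so the next rule applies.
Among Castillo and Oyelaran, alphabetically by surname: Castillo before Oyelaran.
Order: Sorensen, Adeyemi, Okafor, Abara, Nakamura, Farouk, Castillo, Oyelaran, Bianchi.

Adeyemi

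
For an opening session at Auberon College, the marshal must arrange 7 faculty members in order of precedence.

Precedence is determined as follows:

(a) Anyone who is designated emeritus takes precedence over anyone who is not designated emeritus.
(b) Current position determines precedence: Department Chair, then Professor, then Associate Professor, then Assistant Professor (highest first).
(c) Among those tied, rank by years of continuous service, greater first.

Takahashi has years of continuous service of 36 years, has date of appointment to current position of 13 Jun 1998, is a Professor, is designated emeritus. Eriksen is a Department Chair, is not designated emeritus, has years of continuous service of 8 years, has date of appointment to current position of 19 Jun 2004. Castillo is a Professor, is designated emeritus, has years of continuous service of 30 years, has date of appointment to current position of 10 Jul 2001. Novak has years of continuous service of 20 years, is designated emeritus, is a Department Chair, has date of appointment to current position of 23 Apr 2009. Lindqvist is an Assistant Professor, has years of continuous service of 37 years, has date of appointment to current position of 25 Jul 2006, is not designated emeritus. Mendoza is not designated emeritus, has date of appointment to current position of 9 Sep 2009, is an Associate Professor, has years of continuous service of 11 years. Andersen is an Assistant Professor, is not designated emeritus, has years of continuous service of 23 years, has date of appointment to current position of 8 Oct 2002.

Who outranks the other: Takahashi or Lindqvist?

By the first rule: Novak, Takahashi and Castillo (each designated emeritus); then Eriksen, Mendoza, Lindqvist and Andersen (each not designated emeritus).
Among Novak, Takahashi and Castillo, by current position: Novak (Department Chair) before Takahashi and Castillo (Professor).
Among Takahashi and Castillo, by years of continuous service (higher first): Takahashi (36 years) before Castillo (30 years).
Among Eriksen, Mendoza, Lindqvist and Andersen, by current position: Eriksen (Department Chair) before Mendoza (Associate Professor) before Lindqvist and Andersen (Assistant Professor).
Among Lindqvist and Andersen, by years of continuous service (higher first): Lindqvist (37 years) before Andersen (23 years).
So Takahashi takes precedence.

Takahashi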